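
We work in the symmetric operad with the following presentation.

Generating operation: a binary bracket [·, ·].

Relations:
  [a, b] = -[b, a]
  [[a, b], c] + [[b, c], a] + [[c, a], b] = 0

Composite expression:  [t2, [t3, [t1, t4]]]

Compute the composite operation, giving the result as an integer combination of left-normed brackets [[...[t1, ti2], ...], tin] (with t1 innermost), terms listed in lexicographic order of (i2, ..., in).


[[[t1, t4], t3], t2]

Skip Jacobi rewriting: expand, keep t1-initial words, read off terms.
Composite bracket: [t2, [t3, [t1, t4]]]
The bracket unfolds into 8 signed words via [a, b] = ab - ba (2^3 = 8).
The t1-initial words carry the normal form:
  from t1t4t3t2, sign +1: term +[[[t1, t4], t3], t2]


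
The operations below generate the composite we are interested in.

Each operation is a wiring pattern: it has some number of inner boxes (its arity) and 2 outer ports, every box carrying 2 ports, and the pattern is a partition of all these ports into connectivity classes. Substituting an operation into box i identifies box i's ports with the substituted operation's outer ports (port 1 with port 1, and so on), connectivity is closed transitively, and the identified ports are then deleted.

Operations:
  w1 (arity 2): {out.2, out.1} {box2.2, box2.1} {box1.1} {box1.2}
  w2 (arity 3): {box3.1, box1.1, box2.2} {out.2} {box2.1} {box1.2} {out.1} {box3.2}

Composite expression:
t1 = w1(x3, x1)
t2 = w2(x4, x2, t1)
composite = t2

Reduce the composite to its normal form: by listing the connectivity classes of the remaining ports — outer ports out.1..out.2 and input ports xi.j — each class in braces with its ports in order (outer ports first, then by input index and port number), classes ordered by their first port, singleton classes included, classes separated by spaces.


After gluing at w2, chains via deleted ports link the x-ports.
stage w1: inputs (x3, x1), connectivity {out.1, out.2} {x1.1, x1.2} {x3.1} {x3.2}, out.j its boundary
stage w2: inputs (x4, x2, x3, x1), connectivity {out.1} {out.2} {x1.1, x1.2} {x2.1} {x2.2, x4.1} {x3.1} {x3.2} {x4.2}, out.j its boundary

{out.1} {out.2} {x1.1, x1.2} {x2.1} {x2.2, x4.1} {x3.1} {x3.2} {x4.2}


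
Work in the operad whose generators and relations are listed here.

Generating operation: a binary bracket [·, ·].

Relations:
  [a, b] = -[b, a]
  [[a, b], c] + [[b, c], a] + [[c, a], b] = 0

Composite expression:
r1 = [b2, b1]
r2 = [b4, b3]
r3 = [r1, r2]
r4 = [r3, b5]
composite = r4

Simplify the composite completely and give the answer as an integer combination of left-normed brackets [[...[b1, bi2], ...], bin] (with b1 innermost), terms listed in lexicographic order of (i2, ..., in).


Left-normed coefficients sit on the b1-initial expansion words.
Composite bracket: [[[b2, b1], [b4, b3]], b5]
Full expansion: 16 signed words from ab - ba (2^4 = 16).
Only words starting with b1 matter:
  b1b2b3b4b5 (sign +1) contributes +[[[[b1, b2], b3], b4], b5]
  b1b2b4b3b5 (sign -1) contributes -[[[[b1, b2], b4], b3], b5]

[[[[b1, b2], b3], b4], b5] - [[[[b1, b2], b4], b3], b5]


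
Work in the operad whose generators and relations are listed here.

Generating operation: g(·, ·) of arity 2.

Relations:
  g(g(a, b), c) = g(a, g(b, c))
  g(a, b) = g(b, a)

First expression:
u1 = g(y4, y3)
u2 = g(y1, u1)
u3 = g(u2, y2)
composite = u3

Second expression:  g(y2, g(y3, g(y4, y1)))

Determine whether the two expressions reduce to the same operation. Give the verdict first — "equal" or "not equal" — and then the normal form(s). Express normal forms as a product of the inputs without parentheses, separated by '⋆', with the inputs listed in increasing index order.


equal — both sides give y1 ⋆ y2 ⋆ y3 ⋆ y4

In normal form, the first expression is y1 ⋆ y2 ⋆ y3 ⋆ y4
In normal form, the second expression is y1 ⋆ y2 ⋆ y3 ⋆ y4
One common form — equal.


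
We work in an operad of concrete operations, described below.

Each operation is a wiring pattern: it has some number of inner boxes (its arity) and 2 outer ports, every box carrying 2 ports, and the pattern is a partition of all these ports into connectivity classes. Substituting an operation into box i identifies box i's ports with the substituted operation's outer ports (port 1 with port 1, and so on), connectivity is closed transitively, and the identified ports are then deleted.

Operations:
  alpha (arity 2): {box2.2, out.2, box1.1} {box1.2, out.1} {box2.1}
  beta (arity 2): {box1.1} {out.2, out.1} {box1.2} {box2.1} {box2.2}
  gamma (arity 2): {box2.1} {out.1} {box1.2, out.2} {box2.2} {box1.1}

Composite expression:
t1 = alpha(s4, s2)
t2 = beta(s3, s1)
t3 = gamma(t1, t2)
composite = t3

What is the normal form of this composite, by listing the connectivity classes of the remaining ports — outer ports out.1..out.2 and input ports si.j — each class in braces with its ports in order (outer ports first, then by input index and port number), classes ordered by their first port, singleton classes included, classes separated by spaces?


Two ports join when wires chain via gamma-identified ports.
after alpha, the pattern on (s4, s2) reads {out.1, s4.2} {out.2, s2.2, s4.1} {s2.1} (out.j = its outer ports)
after beta, the pattern on (s3, s1) reads {out.1, out.2} {s1.1} {s1.2} {s3.1} {s3.2} (out.j = its outer ports)
after gamma, the pattern on (s4, s2, s3, s1) reads {out.1} {out.2, s2.2, s4.1} {s1.1} {s1.2} {s2.1} {s3.1} {s3.2} {s4.2} (out.j = its outer ports)

{out.1} {out.2, s2.2, s4.1} {s1.1} {s1.2} {s2.1} {s3.1} {s3.2} {s4.2}


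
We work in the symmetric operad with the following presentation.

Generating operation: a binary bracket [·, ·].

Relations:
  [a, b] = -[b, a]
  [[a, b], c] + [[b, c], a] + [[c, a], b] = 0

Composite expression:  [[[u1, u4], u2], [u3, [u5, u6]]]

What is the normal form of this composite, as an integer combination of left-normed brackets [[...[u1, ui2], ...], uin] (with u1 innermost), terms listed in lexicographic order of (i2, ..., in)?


[[[[[u1, u4], u2], u3], u5], u6] - [[[[[u1, u4], u2], u3], u6], u5] - [[[[[u1, u4], u2], u5], u6], u3] + [[[[[u1, u4], u2], u6], u5], u3]

Skip Jacobi rewriting: expand, keep u1-initial words, read off terms.
Composite bracket: [[[u1, u4], u2], [u3, [u5, u6]]]
Full expansion: 32 signed words from ab - ba (2^5 = 32).
Keep just the words that open with u1:
  u1u4u2u3u5u6 appears with sign +1, giving the term +[[[[[u1, u4], u2], u3], u5], u6]
  u1u4u2u3u6u5 appears with sign -1, giving the term -[[[[[u1, u4], u2], u3], u6], u5]
  u1u4u2u5u6u3 appears with sign -1, giving the term -[[[[[u1, u4], u2], u5], u6], u3]
  u1u4u2u6u5u3 appears with sign +1, giving the term +[[[[[u1, u4], u2], u6], u5], u3]


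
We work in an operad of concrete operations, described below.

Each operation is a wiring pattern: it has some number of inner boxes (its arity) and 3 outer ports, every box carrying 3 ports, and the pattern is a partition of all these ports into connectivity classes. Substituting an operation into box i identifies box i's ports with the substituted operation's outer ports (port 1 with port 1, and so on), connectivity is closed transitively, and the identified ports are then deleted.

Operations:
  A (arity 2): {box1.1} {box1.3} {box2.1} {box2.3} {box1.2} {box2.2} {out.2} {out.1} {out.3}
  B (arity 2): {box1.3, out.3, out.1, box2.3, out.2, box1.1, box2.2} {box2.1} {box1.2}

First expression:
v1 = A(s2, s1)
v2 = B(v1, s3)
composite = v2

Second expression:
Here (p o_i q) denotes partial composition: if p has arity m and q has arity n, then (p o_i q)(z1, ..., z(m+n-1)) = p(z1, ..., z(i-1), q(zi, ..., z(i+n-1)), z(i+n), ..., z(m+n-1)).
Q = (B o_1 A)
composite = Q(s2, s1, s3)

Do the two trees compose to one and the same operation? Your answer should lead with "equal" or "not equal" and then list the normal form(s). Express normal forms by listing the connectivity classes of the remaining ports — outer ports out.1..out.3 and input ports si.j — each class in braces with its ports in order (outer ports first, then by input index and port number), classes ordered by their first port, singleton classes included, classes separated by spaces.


equal; both compose to {out.1, out.2, out.3, s3.2, s3.3} {s1.1} {s1.2} {s1.3} {s2.1} {s2.2} {s2.3} {s3.1}

In normal form, the first expression is {out.1, out.2, out.3, s3.2, s3.3} {s1.1} {s1.2} {s1.3} {s2.1} {s2.2} {s2.3} {s3.1}
In normal form, the second expression is {out.1, out.2, out.3, s3.2, s3.3} {s1.1} {s1.2} {s1.3} {s2.1} {s2.2} {s2.3} {s3.1}
Identical normal forms: equal.


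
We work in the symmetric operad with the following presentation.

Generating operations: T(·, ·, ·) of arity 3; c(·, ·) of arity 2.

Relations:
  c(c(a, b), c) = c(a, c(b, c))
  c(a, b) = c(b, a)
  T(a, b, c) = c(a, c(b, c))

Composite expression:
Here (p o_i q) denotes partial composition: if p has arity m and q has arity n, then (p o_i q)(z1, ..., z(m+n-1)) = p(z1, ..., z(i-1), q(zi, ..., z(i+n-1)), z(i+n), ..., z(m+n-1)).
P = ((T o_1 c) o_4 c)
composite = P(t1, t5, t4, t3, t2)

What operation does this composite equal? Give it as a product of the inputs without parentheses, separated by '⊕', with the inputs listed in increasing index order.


t1 ⊕ t2 ⊕ t3 ⊕ t4 ⊕ t5


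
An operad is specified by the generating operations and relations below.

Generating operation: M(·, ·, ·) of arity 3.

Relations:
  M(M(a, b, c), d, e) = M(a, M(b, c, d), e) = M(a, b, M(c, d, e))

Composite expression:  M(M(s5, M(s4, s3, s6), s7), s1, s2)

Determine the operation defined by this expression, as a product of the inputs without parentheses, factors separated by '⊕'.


Every regrouping of M is equal, so read the s-inputs in written order.
M(s4, s3, s6) reduces to s4 ⊕ s3 ⊕ s6
M(s5, M(s4, s3, s6), s7) reduces to s5 ⊕ s4 ⊕ s3 ⊕ s6 ⊕ s7
M(M(s5, M(s4, s3, s6), s7), s1, s2) reduces to s5 ⊕ s4 ⊕ s3 ⊕ s6 ⊕ s7 ⊕ s1 ⊕ s2

s5 ⊕ s4 ⊕ s3 ⊕ s6 ⊕ s7 ⊕ s1 ⊕ s2


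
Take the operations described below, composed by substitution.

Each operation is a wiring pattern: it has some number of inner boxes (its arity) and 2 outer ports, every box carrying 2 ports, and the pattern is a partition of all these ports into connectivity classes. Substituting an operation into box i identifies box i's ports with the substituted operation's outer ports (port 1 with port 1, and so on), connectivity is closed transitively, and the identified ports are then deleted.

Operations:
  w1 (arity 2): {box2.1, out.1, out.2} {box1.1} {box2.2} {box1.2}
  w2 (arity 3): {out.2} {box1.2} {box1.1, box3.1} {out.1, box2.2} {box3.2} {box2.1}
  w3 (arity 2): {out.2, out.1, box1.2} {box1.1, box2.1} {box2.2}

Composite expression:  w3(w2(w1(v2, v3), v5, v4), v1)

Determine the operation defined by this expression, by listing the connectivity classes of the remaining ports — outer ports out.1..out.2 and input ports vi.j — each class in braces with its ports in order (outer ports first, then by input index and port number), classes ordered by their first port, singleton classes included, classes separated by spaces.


{out.1, out.2} {v1.1, v5.2} {v1.2} {v2.1} {v2.2} {v3.1, v4.1} {v3.2} {v4.2} {v5.1}


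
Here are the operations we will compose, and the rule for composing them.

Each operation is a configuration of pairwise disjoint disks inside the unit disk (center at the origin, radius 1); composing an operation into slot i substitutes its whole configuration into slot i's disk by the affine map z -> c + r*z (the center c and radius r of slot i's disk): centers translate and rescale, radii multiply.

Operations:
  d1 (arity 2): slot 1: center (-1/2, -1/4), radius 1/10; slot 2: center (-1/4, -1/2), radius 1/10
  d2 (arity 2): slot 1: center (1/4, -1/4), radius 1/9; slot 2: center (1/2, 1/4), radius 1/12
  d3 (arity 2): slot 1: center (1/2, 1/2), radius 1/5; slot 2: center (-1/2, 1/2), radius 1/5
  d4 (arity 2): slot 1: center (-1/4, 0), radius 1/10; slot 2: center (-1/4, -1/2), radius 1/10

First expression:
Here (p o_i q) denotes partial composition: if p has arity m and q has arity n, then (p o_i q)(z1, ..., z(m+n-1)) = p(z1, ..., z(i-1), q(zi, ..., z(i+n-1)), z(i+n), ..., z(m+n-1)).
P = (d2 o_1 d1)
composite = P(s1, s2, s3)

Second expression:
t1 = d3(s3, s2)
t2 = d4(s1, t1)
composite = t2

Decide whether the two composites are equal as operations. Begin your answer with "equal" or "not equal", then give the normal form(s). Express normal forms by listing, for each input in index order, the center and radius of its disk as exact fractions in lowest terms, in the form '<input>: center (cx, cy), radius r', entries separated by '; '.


not equal; first: s1: center (7/36, -5/18), radius 1/90; s2: center (2/9, -11/36), radius 1/90; s3: center (1/2, 1/4), radius 1/12; second: s1: center (-1/4, 0), radius 1/10; s2: center (-3/10, -9/20), radius 1/50; s3: center (-1/5, -9/20), radius 1/50

In normal form, the first expression is s1: center (7/36, -5/18), radius 1/90; s2: center (2/9, -11/36), radius 1/90; s3: center (1/2, 1/4), radius 1/12
In normal form, the second expression is s1: center (-1/4, 0), radius 1/10; s2: center (-3/10, -9/20), radius 1/50; s3: center (-1/5, -9/20), radius 1/50
Different reductions; not equal.


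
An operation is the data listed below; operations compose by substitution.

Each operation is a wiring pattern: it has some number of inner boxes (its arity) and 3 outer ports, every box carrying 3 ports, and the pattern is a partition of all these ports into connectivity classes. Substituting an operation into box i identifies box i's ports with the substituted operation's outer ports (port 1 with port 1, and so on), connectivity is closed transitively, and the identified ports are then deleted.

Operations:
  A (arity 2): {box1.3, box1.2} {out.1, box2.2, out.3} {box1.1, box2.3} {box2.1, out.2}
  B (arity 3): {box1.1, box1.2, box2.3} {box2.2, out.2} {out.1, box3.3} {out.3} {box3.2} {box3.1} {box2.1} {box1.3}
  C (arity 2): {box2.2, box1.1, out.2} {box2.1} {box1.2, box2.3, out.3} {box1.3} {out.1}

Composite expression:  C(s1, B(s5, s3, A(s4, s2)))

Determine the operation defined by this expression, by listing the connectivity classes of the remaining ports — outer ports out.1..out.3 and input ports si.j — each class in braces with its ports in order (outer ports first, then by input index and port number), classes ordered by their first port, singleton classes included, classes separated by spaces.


{out.1} {out.2, s1.1, s3.2} {out.3, s1.2} {s1.3} {s2.1} {s2.2} {s2.3, s4.1} {s3.1} {s3.3, s5.1, s5.2} {s4.2, s4.3} {s5.3}

Substituting into C glues patterns; closure does the rest.
after A, the pattern on (s4, s2) reads {out.1, out.3, s2.2} {out.2, s2.1} {s2.3, s4.1} {s4.2, s4.3} (out.j = its outer ports)
after B, the pattern on (s5, s3, s4, s2) reads {out.1, s2.2} {out.2, s3.2} {out.3} {s2.1} {s2.3, s4.1} {s3.1} {s3.3, s5.1, s5.2} {s4.2, s4.3} {s5.3} (out.j = its outer ports)
after C, the pattern on (s1, s5, s3, s4, s2) reads {out.1} {out.2, s1.1, s3.2} {out.3, s1.2} {s1.3} {s2.1} {s2.2} {s2.3, s4.1} {s3.1} {s3.3, s5.1, s5.2} {s4.2, s4.3} {s5.3} (out.j = its outer ports)


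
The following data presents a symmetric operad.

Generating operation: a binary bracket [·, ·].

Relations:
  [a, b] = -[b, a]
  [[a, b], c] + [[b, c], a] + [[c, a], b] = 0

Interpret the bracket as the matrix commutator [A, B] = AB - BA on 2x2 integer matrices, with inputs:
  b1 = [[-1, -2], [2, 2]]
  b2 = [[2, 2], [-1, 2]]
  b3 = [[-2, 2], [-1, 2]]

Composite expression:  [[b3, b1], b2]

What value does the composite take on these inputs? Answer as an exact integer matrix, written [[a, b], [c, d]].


[[-36, 8], [4, 36]]

[b3, b1] = [[2, 14], [11, -2]]
[[b3, b1], b2] = [[-36, 8], [4, 36]]


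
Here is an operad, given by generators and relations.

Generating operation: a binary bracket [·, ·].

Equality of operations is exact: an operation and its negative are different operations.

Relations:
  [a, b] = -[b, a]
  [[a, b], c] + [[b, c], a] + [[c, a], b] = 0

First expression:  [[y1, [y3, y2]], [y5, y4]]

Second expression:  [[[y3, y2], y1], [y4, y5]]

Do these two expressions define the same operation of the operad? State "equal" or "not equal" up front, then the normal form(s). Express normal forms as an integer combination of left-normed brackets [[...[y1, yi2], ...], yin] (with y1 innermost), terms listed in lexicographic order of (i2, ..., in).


The first composite normalizes to [[[[y1, y2], y3], y4], y5] - [[[[y1, y2], y3], y5], y4] - [[[[y1, y3], y2], y4], y5] + [[[[y1, y3], y2], y5], y4]
The second composite normalizes to [[[[y1, y2], y3], y4], y5] - [[[[y1, y2], y3], y5], y4] - [[[[y1, y3], y2], y4], y5] + [[[[y1, y3], y2], y5], y4]
One common form — equal.

equal; both compose to [[[[y1, y2], y3], y4], y5] - [[[[y1, y2], y3], y5], y4] - [[[[y1, y3], y2], y4], y5] + [[[[y1, y3], y2], y5], y4]


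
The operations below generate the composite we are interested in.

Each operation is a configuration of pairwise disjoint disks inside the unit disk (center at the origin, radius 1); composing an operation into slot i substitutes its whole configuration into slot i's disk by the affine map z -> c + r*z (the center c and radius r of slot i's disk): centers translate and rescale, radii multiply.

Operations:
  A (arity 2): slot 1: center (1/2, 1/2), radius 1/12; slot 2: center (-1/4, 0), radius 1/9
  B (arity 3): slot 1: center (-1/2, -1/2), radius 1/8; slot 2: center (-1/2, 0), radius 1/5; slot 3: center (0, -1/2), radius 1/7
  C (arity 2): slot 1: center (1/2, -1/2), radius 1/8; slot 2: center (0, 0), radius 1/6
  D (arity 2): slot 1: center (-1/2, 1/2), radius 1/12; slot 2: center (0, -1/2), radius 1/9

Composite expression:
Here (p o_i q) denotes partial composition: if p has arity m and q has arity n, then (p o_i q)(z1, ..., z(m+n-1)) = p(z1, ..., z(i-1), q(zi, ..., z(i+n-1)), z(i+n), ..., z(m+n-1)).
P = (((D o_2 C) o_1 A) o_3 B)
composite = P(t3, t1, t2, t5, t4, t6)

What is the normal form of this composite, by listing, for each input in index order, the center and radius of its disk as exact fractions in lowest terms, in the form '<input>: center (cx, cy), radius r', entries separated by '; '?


Nesting under D composes maps z -> c + r*z down each t-path.
t3: after 2 affine steps, its disk has center (-11/24, 13/24), radius 1/144
t1: after 2 affine steps, its disk has center (-25/48, 1/2), radius 1/108
t2: after 3 affine steps, its disk has center (7/144, -9/16), radius 1/576
t5: after 3 affine steps, its disk has center (7/144, -5/9), radius 1/360
t4: after 3 affine steps, its disk has center (1/18, -9/16), radius 1/504
t6: after 2 affine steps, its disk has center (0, -1/2), radius 1/54

t1: center (-25/48, 1/2), radius 1/108; t2: center (7/144, -9/16), radius 1/576; t3: center (-11/24, 13/24), radius 1/144; t4: center (1/18, -9/16), radius 1/504; t5: center (7/144, -5/9), radius 1/360; t6: center (0, -1/2), radius 1/54


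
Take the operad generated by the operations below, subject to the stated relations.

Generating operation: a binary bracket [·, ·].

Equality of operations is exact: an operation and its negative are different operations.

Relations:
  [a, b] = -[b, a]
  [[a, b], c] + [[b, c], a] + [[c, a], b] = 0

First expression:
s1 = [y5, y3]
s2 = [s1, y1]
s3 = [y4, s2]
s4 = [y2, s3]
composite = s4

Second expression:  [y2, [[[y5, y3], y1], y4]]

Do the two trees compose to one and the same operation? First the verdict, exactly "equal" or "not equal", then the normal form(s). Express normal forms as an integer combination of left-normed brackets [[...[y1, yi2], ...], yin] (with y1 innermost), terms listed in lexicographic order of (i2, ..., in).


In normal form, the first expression is [[[[y1, y3], y5], y4], y2] - [[[[y1, y5], y3], y4], y2]
In normal form, the second expression is -[[[[y1, y3], y5], y4], y2] + [[[[y1, y5], y3], y4], y2]
The normal forms differ: not equal.

not equal; first: [[[[y1, y3], y5], y4], y2] - [[[[y1, y5], y3], y4], y2]; second: -[[[[y1, y3], y5], y4], y2] + [[[[y1, y5], y3], y4], y2]


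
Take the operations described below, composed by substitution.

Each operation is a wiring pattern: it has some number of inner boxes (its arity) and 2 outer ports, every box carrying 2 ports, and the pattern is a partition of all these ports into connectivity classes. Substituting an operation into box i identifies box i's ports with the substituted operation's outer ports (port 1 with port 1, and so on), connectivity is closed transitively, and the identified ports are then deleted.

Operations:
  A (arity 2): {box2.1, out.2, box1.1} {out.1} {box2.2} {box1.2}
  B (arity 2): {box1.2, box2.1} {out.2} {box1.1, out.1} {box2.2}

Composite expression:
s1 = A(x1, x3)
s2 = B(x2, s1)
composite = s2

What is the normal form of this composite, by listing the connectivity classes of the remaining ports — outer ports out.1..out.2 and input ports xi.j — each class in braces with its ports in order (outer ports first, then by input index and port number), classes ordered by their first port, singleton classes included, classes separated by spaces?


Reachability decides: close wires over B-identified ports.
after A, the pattern on (x1, x3) reads {out.1} {out.2, x1.1, x3.1} {x1.2} {x3.2} (out.j = its outer ports)
after B, the pattern on (x2, x1, x3) reads {out.1, x2.1} {out.2} {x1.1, x3.1} {x1.2} {x2.2} {x3.2} (out.j = its outer ports)

{out.1, x2.1} {out.2} {x1.1, x3.1} {x1.2} {x2.2} {x3.2}


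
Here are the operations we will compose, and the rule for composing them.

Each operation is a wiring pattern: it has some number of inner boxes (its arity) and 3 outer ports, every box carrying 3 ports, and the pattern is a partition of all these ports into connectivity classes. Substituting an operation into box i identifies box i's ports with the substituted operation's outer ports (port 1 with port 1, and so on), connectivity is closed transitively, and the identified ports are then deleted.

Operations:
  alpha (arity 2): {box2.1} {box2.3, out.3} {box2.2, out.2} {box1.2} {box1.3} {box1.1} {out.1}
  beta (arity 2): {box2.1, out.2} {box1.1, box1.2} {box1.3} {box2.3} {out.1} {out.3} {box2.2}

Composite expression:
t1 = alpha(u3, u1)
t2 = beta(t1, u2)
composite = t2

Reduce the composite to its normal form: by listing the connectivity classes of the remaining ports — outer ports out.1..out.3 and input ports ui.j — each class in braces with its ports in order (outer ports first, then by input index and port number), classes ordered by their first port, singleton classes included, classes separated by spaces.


Substituting into beta glues patterns; closure does the rest.
the subtree at alpha composes to {out.1} {out.2, u1.2} {out.3, u1.3} {u1.1} {u3.1} {u3.2} {u3.3} on (u3, u1); out.j = own outer ports
the subtree at beta composes to {out.1} {out.2, u2.1} {out.3} {u1.1} {u1.2} {u1.3} {u2.2} {u2.3} {u3.1} {u3.2} {u3.3} on (u3, u1, u2); out.j = own outer ports

{out.1} {out.2, u2.1} {out.3} {u1.1} {u1.2} {u1.3} {u2.2} {u2.3} {u3.1} {u3.2} {u3.3}


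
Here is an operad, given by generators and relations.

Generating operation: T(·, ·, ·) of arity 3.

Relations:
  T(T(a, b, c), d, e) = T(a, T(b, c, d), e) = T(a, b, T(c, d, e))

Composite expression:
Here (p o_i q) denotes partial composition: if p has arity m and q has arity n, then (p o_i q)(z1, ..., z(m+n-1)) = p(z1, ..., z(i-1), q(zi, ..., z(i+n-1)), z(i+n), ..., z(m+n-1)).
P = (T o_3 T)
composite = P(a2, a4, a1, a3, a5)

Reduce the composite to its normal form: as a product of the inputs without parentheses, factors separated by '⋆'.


a2 ⋆ a4 ⋆ a1 ⋆ a3 ⋆ a5

All parenthesizations of T agree; list the a-inputs left to right.
T(a1, a3, a5) unparenthesizes to a1 ⋆ a3 ⋆ a5
T(a2, a4, T(a1, a3, a5)) unparenthesizes to a2 ⋆ a4 ⋆ a1 ⋆ a3 ⋆ a5


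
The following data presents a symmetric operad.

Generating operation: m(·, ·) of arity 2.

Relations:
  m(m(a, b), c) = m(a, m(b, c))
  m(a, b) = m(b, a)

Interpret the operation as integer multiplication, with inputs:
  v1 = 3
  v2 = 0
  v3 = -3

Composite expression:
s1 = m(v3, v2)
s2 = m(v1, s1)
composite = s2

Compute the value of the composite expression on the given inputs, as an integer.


0


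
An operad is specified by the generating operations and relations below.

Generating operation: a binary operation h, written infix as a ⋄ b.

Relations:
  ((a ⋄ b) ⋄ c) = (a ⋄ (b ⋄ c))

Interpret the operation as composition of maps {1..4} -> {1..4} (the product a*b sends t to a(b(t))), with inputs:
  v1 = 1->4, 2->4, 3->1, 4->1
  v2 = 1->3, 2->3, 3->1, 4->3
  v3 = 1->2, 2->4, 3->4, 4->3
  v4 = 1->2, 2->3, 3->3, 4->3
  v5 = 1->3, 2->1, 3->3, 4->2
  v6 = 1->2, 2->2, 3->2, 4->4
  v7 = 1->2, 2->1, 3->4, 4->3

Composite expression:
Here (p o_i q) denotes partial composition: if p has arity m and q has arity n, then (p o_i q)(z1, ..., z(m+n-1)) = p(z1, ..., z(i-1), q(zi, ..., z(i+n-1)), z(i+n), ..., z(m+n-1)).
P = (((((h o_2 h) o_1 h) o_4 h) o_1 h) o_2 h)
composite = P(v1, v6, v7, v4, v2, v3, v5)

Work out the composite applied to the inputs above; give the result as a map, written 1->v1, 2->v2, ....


1->1, 2->1, 3->1, 4->1

(v6 ⋄ v7) = 1->2, 2->2, 3->4, 4->2
(v1 ⋄ (v6 ⋄ v7)) = 1->4, 2->4, 3->1, 4->4
((v1 ⋄ (v6 ⋄ v7)) ⋄ v4) = 1->4, 2->1, 3->1, 4->1
(v3 ⋄ v5) = 1->4, 2->2, 3->4, 4->4
(v2 ⋄ (v3 ⋄ v5)) = 1->3, 2->3, 3->3, 4->3
(((v1 ⋄ (v6 ⋄ v7)) ⋄ v4) ⋄ (v2 ⋄ (v3 ⋄ v5))) = 1->1, 2->1, 3->1, 4->1


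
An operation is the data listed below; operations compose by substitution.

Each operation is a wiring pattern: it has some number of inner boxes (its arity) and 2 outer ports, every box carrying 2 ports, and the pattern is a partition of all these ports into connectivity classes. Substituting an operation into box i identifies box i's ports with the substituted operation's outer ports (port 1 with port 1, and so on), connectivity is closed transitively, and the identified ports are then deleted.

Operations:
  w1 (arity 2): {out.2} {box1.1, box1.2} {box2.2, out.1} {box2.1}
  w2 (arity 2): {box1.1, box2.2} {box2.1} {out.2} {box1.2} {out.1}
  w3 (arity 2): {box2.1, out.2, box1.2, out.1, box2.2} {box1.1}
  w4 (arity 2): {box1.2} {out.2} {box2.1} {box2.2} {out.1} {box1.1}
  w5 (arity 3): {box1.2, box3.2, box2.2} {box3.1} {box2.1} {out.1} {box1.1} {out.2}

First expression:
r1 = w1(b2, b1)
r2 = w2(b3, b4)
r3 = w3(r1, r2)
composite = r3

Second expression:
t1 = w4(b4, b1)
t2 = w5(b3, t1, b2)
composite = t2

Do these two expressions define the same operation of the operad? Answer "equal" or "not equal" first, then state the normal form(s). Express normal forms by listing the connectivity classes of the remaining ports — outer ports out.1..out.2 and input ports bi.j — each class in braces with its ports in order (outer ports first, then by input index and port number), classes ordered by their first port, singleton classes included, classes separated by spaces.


The first composite normalizes to {out.1, out.2} {b1.1} {b1.2} {b2.1, b2.2} {b3.1, b4.2} {b3.2} {b4.1}
The second composite normalizes to {out.1} {out.2} {b1.1} {b1.2} {b2.1} {b2.2, b3.2} {b3.1} {b4.1} {b4.2}
No match — not equal.

not equal; the first gives {out.1, out.2} {b1.1} {b1.2} {b2.1, b2.2} {b3.1, b4.2} {b3.2} {b4.1} and the second {out.1} {out.2} {b1.1} {b1.2} {b2.1} {b2.2, b3.2} {b3.1} {b4.1} {b4.2}


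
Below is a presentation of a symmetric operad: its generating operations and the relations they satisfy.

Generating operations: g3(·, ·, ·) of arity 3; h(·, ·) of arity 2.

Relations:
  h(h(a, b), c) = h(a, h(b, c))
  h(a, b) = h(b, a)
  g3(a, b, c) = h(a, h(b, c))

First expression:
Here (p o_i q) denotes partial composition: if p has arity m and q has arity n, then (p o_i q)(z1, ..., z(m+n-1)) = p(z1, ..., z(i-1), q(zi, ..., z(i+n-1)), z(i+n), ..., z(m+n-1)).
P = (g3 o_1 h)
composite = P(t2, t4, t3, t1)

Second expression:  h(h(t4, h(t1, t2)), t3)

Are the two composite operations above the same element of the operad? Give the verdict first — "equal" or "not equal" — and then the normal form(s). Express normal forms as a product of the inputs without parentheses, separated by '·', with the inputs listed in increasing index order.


equal; both compose to t1 · t2 · t3 · t4


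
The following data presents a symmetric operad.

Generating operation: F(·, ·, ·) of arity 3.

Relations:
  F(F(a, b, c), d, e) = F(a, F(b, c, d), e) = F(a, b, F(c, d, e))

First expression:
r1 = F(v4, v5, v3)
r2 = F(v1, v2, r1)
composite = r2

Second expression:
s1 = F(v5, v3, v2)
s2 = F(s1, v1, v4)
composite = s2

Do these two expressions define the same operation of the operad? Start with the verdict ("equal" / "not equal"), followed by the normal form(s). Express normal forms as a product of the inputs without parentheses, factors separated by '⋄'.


Normal form of the first expression: v1 ⋄ v2 ⋄ v4 ⋄ v5 ⋄ v3
Normal form of the second expression: v5 ⋄ v3 ⋄ v2 ⋄ v1 ⋄ v4
Distinct normal forms: not equal.

not equal: they reduce to v1 ⋄ v2 ⋄ v4 ⋄ v5 ⋄ v3 and v5 ⋄ v3 ⋄ v2 ⋄ v1 ⋄ v4


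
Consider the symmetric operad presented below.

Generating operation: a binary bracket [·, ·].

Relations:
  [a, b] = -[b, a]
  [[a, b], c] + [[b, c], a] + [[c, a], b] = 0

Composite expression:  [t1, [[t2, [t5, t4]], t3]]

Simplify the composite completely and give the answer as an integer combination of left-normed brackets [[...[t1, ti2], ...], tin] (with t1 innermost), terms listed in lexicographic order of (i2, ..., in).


-[[[[t1, t2], t4], t5], t3] + [[[[t1, t2], t5], t4], t3] + [[[[t1, t3], t2], t4], t5] - [[[[t1, t3], t2], t5], t4] - [[[[t1, t3], t4], t5], t2] + [[[[t1, t3], t5], t4], t2] + [[[[t1, t4], t5], t2], t3] - [[[[t1, t5], t4], t2], t3]


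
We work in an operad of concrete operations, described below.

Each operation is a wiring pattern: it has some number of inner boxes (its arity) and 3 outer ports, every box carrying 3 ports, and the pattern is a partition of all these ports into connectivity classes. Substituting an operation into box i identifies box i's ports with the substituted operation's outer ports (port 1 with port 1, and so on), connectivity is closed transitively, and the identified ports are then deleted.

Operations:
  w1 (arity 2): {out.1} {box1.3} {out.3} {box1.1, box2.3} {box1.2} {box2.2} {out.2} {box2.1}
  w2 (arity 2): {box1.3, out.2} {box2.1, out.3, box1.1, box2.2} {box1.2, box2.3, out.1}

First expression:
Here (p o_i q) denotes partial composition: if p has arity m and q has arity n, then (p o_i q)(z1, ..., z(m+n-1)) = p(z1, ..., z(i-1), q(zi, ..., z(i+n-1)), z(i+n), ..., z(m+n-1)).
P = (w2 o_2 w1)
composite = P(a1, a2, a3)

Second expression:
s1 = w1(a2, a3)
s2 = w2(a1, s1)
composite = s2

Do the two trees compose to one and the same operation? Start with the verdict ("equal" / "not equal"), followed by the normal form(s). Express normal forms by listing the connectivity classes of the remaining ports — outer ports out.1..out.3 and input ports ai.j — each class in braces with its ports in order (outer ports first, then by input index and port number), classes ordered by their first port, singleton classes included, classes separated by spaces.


equal; both compose to {out.1, a1.2} {out.2, a1.3} {out.3, a1.1} {a2.1, a3.3} {a2.2} {a2.3} {a3.1} {a3.2}

Normal form of the first expression: {out.1, a1.2} {out.2, a1.3} {out.3, a1.1} {a2.1, a3.3} {a2.2} {a2.3} {a3.1} {a3.2}
Normal form of the second expression: {out.1, a1.2} {out.2, a1.3} {out.3, a1.1} {a2.1, a3.3} {a2.2} {a2.3} {a3.1} {a3.2}
The forms coincide; equal.


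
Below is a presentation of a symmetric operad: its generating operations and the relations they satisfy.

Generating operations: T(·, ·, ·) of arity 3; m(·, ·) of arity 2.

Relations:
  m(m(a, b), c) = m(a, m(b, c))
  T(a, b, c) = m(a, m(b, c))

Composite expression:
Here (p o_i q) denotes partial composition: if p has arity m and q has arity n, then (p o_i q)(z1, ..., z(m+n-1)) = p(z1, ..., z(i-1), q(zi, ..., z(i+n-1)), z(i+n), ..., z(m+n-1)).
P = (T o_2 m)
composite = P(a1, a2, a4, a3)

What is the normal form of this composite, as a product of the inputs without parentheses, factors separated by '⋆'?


Key point: T is associative — brackets drop, the a-order remains.
m(a2, a4) spells out as a2 ⋆ a4
T(a1, m(a2, a4), a3) spells out as a1 ⋆ a2 ⋆ a4 ⋆ a3

a1 ⋆ a2 ⋆ a4 ⋆ a3


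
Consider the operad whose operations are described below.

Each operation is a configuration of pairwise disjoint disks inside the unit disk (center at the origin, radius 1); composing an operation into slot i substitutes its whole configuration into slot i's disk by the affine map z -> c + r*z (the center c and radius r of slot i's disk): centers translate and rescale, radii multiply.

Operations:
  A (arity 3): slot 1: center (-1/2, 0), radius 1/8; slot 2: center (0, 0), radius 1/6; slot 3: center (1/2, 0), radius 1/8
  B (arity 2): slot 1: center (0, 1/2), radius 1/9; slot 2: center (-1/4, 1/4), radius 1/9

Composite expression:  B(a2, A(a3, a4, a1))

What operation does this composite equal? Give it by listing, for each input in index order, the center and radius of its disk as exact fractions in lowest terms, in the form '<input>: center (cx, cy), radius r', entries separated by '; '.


a1: center (-7/36, 1/4), radius 1/72; a2: center (0, 1/2), radius 1/9; a3: center (-11/36, 1/4), radius 1/72; a4: center (-1/4, 1/4), radius 1/54

Follow each a-input down from B: c' goes to c + r*c', radius to r*r'.
input a2: applying the 1 nested substitution gives center (0, 1/2), radius 1/9
input a3: applying the 2 nested substitutions gives center (-11/36, 1/4), radius 1/72
input a4: applying the 2 nested substitutions gives center (-1/4, 1/4), radius 1/54
input a1: applying the 2 nested substitutions gives center (-7/36, 1/4), radius 1/72


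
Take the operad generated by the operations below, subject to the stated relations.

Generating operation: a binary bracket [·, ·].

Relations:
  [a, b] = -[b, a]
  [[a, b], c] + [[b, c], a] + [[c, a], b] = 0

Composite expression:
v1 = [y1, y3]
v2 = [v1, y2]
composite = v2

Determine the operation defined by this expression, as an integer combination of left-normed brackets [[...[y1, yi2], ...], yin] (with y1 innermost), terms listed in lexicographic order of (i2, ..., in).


[[y1, y3], y2]

Skip Jacobi rewriting: expand, keep y1-initial words, read off terms.
Composite bracket: [[y1, y3], y2]
Expanding via [a, b] = ab - ba: 4 signed words (2^2 = 4).
Keep just the words that open with y1:
  from y1y3y2, sign +1: term +[[y1, y3], y2]


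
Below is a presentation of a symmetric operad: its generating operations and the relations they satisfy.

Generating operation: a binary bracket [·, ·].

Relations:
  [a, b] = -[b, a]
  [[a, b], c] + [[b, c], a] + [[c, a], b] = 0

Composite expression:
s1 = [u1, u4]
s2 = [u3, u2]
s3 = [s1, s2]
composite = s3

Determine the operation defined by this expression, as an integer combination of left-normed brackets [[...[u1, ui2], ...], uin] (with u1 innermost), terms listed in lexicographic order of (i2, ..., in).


-[[[u1, u4], u2], u3] + [[[u1, u4], u3], u2]


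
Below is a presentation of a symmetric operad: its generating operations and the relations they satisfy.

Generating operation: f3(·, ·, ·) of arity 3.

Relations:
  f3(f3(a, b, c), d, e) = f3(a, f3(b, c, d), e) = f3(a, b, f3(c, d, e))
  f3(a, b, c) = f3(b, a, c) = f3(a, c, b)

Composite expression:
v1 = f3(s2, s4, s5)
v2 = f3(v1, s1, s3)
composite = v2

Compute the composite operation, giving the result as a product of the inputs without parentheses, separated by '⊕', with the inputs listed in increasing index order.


s1 ⊕ s2 ⊕ s3 ⊕ s4 ⊕ s5

Shape and order are irrelevant to f3; the s-input set decides.
f3(s2, s4, s5) flattens to s2 ⊕ s4 ⊕ s5
f3(f3(s2, s4, s5), s1, s3) flattens to s2 ⊕ s4 ⊕ s5 ⊕ s1 ⊕ s3
commutativity sorts the factors: s1 ⊕ s2 ⊕ s3 ⊕ s4 ⊕ s5


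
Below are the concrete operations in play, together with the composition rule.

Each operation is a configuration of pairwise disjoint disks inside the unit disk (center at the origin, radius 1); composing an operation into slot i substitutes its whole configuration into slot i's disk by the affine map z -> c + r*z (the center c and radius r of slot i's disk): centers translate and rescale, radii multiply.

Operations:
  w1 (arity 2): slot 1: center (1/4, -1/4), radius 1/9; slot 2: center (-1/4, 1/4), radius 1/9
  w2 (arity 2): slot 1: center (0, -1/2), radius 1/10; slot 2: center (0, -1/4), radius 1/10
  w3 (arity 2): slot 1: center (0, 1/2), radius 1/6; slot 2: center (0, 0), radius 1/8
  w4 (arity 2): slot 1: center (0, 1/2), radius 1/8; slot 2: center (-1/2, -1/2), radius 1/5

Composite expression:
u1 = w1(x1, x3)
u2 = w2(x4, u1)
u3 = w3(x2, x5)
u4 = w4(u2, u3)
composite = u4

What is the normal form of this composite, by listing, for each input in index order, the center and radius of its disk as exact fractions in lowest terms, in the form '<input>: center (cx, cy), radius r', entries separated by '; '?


Only the slot chain above each x matters under w4; compose those maps.
tracing x4 down its 2-map path: center (0, 7/16), radius 1/80
tracing x1 down its 3-map path: center (1/320, 149/320), radius 1/720
tracing x3 down its 3-map path: center (-1/320, 151/320), radius 1/720
tracing x2 down its 2-map path: center (-1/2, -2/5), radius 1/30
tracing x5 down its 2-map path: center (-1/2, -1/2), radius 1/40

x1: center (1/320, 149/320), radius 1/720; x2: center (-1/2, -2/5), radius 1/30; x3: center (-1/320, 151/320), radius 1/720; x4: center (0, 7/16), radius 1/80; x5: center (-1/2, -1/2), radius 1/40


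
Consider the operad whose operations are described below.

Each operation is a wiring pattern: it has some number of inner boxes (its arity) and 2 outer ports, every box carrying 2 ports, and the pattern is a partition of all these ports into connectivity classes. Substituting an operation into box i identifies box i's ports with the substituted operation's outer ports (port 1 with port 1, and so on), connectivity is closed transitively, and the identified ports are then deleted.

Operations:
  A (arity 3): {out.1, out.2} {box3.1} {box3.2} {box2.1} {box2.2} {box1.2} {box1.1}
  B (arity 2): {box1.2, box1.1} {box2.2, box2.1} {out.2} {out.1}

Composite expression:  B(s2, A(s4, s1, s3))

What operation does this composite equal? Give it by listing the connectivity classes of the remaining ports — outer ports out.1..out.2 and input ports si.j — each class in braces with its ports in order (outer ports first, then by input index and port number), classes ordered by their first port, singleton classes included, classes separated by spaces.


After gluing at B, chains via deleted ports link the s-ports.
stage A: inputs (s4, s1, s3), connectivity {out.1, out.2} {s1.1} {s1.2} {s3.1} {s3.2} {s4.1} {s4.2}, out.j its boundary
stage B: inputs (s2, s4, s1, s3), connectivity {out.1} {out.2} {s1.1} {s1.2} {s2.1, s2.2} {s3.1} {s3.2} {s4.1} {s4.2}, out.j its boundary

{out.1} {out.2} {s1.1} {s1.2} {s2.1, s2.2} {s3.1} {s3.2} {s4.1} {s4.2}


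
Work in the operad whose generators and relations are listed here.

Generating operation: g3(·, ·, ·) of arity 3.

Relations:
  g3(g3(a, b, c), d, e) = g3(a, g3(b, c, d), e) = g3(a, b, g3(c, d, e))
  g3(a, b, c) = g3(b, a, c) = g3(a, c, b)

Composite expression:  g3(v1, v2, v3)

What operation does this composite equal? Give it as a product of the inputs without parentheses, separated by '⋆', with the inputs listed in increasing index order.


Any arrangement under g3 is one operation, so sort the v-inputs.
g3(v1, v2, v3) linearizes to v1 ⋆ v2 ⋆ v3
sorting the factors by input index: v1 ⋆ v2 ⋆ v3

v1 ⋆ v2 ⋆ v3


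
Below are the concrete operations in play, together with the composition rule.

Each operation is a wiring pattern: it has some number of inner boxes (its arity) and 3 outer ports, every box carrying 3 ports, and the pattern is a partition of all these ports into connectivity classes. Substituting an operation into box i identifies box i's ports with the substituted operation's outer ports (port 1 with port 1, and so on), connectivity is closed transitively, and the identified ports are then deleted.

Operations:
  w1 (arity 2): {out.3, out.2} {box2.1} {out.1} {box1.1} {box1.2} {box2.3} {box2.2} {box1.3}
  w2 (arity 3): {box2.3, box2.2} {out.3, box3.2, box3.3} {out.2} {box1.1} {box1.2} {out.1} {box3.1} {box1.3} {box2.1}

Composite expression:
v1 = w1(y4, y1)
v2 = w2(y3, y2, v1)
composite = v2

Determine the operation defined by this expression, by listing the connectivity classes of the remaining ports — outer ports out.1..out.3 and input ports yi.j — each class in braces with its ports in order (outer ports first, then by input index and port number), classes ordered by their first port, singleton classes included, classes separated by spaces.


After gluing at w2, chains via deleted ports link the y-ports.
stage w1: inputs (y4, y1), connectivity {out.1} {out.2, out.3} {y1.1} {y1.2} {y1.3} {y4.1} {y4.2} {y4.3}, out.j its boundary
stage w2: inputs (y3, y2, y4, y1), connectivity {out.1} {out.2} {out.3} {y1.1} {y1.2} {y1.3} {y2.1} {y2.2, y2.3} {y3.1} {y3.2} {y3.3} {y4.1} {y4.2} {y4.3}, out.j its boundary

{out.1} {out.2} {out.3} {y1.1} {y1.2} {y1.3} {y2.1} {y2.2, y2.3} {y3.1} {y3.2} {y3.3} {y4.1} {y4.2} {y4.3}
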